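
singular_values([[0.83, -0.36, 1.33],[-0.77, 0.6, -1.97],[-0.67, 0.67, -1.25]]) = [3.12, 0.26, 0.24]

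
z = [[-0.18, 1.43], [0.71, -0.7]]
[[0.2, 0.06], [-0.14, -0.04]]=z@ [[-0.07, -0.02],[0.13, 0.04]]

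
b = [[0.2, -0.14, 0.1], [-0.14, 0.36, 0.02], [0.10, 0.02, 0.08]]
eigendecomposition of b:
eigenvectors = [[-0.52, 0.63, -0.57], [0.85, 0.46, -0.27], [-0.1, 0.62, 0.78]]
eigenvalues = [0.44, 0.2, -0.0]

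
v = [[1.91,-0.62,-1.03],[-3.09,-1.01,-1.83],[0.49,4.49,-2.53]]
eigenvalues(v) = [(2.73+0j), (-2.18+3.13j), (-2.18-3.13j)]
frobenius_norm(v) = 6.77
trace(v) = -1.63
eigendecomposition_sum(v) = [[2.25+0.00j, -0.64-0.00j, -0.22+0.00j],[-1.38-0.00j, 0.39+0.00j, (0.13+0j)],[(-0.97-0j), (0.27+0j), (0.09+0j)]] + [[-0.17+0.29j, (0.01+0.55j), -0.41-0.10j], [(-0.85+0.58j), -0.70+1.50j, -0.98-0.80j], [0.73+1.33j, 2.11+1.24j, (-1.31+1.33j)]] + [[-0.17-0.29j,(0.01-0.55j),(-0.41+0.1j)], [(-0.85-0.58j),(-0.7-1.5j),-0.98+0.80j], [0.73-1.33j,2.11-1.24j,(-1.31-1.33j)]]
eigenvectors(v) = [[-0.80+0.00j, 0.09+0.16j, 0.09-0.16j], [(0.49+0j), 0.05+0.55j, (0.05-0.55j)], [0.34+0.00j, 0.81+0.00j, 0.81-0.00j]]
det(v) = 39.76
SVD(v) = [[-0.05, -0.32, 0.95], [0.12, 0.94, 0.32], [-0.99, 0.13, -0.01]] @ diag([5.197599016843963, 3.8546944923842816, 1.9844129687353245]) @ [[-0.18, -0.87, 0.45], [-0.89, -0.04, -0.45], [0.41, -0.49, -0.77]]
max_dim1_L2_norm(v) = 5.18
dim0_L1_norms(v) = [5.49, 6.12, 5.39]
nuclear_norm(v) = 11.04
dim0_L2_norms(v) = [3.67, 4.64, 3.29]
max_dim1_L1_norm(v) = 7.51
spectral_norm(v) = 5.20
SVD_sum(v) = [[0.05, 0.24, -0.12], [-0.12, -0.55, 0.28], [0.95, 4.5, -2.32]] + [[1.09, 0.05, 0.55], [-3.23, -0.15, -1.62], [-0.45, -0.02, -0.23]] + [[0.77, -0.91, -1.45], [0.26, -0.31, -0.49], [-0.01, 0.01, 0.02]]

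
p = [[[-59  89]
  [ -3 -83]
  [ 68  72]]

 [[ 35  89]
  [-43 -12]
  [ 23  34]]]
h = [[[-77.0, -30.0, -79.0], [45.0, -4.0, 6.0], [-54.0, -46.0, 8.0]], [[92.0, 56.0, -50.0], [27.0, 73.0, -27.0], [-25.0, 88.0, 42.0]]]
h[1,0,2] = -50.0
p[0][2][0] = 68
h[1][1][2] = -27.0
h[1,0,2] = -50.0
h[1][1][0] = 27.0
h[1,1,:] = [27.0, 73.0, -27.0]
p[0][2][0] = 68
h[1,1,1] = 73.0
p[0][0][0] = -59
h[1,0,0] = 92.0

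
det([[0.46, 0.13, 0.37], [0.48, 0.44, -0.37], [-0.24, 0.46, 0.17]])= 0.234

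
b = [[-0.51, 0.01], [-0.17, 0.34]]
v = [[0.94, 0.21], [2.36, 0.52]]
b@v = [[-0.46, -0.10], [0.64, 0.14]]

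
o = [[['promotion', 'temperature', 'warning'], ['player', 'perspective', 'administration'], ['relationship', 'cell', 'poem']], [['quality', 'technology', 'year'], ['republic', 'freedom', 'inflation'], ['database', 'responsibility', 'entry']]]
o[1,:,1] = ['technology', 'freedom', 'responsibility']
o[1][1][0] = 'republic'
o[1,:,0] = ['quality', 'republic', 'database']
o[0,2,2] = 'poem'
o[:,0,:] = [['promotion', 'temperature', 'warning'], ['quality', 'technology', 'year']]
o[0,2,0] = 'relationship'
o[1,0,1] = 'technology'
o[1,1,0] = 'republic'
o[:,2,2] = ['poem', 'entry']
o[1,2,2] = 'entry'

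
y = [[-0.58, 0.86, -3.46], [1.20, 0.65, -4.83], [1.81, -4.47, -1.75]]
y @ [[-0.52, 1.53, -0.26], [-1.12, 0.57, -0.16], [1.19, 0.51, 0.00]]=[[-4.78, -2.16, 0.01], [-7.1, -0.26, -0.42], [1.98, -0.67, 0.24]]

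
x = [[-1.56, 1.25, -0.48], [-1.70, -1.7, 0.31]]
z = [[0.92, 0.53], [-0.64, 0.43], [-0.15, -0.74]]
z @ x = [[-2.34,0.25,-0.28], [0.27,-1.53,0.44], [1.49,1.07,-0.16]]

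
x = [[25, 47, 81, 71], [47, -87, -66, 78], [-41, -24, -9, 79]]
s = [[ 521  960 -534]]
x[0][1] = 47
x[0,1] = 47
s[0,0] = 521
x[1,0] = 47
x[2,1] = -24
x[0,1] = 47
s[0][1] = 960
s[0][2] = -534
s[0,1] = 960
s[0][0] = 521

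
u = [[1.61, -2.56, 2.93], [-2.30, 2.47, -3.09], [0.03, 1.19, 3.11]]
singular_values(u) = [6.42, 2.89, 0.43]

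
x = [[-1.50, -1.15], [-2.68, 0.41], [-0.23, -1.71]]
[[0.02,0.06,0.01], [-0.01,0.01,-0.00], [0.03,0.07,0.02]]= x@ [[-0.0, -0.01, -0.00], [-0.02, -0.04, -0.01]]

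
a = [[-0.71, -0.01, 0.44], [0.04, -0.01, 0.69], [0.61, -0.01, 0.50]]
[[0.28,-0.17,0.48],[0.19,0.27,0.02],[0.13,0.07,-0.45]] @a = [[0.09,-0.01,0.25], [-0.11,-0.00,0.28], [-0.36,0.00,-0.12]]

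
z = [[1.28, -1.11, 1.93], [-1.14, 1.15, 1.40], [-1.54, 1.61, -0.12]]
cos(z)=[[0.87, -0.05, -0.37], [1.69, -0.71, 0.14], [1.29, -1.22, 1.18]]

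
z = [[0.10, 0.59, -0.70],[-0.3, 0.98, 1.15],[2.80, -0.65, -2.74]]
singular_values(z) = [4.17, 1.06, 0.68]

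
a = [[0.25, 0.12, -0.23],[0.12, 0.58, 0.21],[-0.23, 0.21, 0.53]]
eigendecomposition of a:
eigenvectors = [[-0.77, 0.62, -0.16], [0.37, 0.64, 0.67], [-0.52, -0.46, 0.72]]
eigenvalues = [0.04, 0.55, 0.78]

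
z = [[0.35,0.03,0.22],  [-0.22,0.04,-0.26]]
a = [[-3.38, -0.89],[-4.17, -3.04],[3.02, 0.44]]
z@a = [[-0.64, -0.31], [-0.21, -0.04]]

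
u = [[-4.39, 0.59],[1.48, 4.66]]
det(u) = -21.33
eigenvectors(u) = [[-0.99, -0.06], [0.16, -1.00]]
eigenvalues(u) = [-4.49, 4.76]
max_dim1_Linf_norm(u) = 4.66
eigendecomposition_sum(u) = [[-4.44, 0.29],[0.72, -0.05]] + [[0.05, 0.30], [0.76, 4.71]]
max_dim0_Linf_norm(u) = 4.66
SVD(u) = [[-0.50, 0.86], [0.86, 0.50]] @ diag([5.106885344964091, 4.176831583077177]) @ [[0.68, 0.73], [-0.73, 0.68]]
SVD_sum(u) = [[-1.75, -1.87], [3.01, 3.23]] + [[-2.64, 2.46], [-1.53, 1.43]]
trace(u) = 0.27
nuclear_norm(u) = 9.28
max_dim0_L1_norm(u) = 5.87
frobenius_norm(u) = 6.60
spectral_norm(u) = 5.11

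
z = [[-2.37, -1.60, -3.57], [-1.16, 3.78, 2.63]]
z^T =[[-2.37, -1.16],[-1.6, 3.78],[-3.57, 2.63]]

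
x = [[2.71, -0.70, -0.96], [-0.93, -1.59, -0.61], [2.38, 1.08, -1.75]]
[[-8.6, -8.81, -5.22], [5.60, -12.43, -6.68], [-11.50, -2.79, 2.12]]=x@[[-3.36, 0.10, -0.59], [-1.88, 5.74, 4.30], [0.84, 5.27, 0.64]]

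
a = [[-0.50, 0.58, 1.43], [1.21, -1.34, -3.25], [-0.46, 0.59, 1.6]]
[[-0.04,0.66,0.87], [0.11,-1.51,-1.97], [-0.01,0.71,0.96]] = a@[[0.23, -0.09, 0.09], [-0.09, 0.34, 0.29], [0.09, 0.29, 0.52]]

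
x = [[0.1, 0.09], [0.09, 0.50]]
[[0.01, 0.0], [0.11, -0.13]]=x@ [[-0.14, 0.32], [0.24, -0.32]]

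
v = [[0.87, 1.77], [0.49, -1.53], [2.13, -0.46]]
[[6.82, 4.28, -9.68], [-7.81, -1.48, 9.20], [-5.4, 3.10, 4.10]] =v @ [[-1.54, 1.79, 0.67],[4.61, 1.54, -5.8]]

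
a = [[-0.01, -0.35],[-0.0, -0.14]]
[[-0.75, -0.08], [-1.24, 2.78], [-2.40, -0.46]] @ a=[[0.01, 0.27], [0.01, 0.04], [0.02, 0.90]]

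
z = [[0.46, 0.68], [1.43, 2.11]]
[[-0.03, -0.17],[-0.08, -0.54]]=z@[[-0.07,  -0.51], [0.01,  0.09]]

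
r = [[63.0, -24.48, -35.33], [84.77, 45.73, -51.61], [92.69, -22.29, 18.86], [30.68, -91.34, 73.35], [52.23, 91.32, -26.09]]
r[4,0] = 52.23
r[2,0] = 92.69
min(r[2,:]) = -22.29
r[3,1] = -91.34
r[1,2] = -51.61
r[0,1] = -24.48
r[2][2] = 18.86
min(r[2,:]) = -22.29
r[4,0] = 52.23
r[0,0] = 63.0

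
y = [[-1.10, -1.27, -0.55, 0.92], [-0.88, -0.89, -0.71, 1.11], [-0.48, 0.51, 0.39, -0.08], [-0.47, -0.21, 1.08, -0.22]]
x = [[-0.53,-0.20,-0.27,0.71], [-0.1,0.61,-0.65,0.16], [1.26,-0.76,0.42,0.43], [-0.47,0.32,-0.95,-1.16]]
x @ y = [[0.55, 0.56, 1.1, -0.84], [-0.19, -0.78, -0.46, 0.6], [-1.12, -0.80, 0.47, 0.19], [1.24, 0.07, -1.59, 0.25]]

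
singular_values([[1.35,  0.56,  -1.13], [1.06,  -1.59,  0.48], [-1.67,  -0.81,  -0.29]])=[2.44, 1.96, 1.01]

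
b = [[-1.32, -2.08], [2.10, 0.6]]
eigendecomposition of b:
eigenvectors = [[0.32-0.63j, (0.32+0.63j)], [(-0.71+0j), (-0.71-0j)]]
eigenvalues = [(-0.36+1.86j), (-0.36-1.86j)]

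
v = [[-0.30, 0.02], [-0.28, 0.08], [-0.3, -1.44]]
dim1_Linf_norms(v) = [0.3, 0.28, 1.44]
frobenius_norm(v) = 1.53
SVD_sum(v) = [[-0.01, -0.04], [0.0, 0.02], [-0.30, -1.44]] + [[-0.29, 0.06], [-0.28, 0.06], [0.0, -0.0]]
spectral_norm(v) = 1.47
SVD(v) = [[0.03, 0.72], [-0.01, 0.7], [1.00, -0.01]] @ diag([1.471665893403247, 0.4159320836309974]) @ [[-0.21, -0.98], [-0.98, 0.21]]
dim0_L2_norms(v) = [0.51, 1.44]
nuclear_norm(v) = 1.89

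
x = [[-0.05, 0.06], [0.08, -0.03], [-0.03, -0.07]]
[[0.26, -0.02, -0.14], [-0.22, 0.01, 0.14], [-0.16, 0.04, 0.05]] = x@[[-1.7, -0.11, 1.26], [2.96, -0.5, -1.29]]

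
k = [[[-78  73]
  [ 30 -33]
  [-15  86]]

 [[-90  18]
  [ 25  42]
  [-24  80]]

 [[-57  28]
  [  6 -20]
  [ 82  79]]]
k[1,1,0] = 25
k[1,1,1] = 42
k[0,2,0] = -15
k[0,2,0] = -15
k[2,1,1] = -20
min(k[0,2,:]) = -15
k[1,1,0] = 25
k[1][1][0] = 25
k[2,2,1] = 79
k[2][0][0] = -57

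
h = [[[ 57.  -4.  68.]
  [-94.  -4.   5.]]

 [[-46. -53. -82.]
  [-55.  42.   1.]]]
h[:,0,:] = [[57.0, -4.0, 68.0], [-46.0, -53.0, -82.0]]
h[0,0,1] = -4.0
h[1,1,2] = 1.0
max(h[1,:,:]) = 42.0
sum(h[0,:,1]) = -8.0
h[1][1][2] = 1.0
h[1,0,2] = -82.0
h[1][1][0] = -55.0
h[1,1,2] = 1.0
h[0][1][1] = -4.0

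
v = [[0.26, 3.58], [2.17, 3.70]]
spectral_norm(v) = 5.45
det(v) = -6.81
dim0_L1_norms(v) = [2.43, 7.28]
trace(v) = 3.96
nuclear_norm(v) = 6.70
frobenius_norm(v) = 5.59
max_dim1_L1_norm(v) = 5.87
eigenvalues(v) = [-1.3, 5.26]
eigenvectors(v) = [[-0.92, -0.58],[0.40, -0.81]]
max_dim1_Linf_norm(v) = 3.7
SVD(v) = [[-0.63, -0.77],[-0.77, 0.63]] @ diag([5.451994717853494, 1.2484604905633196]) @ [[-0.34, -0.94], [0.94, -0.34]]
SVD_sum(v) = [[1.17, 3.25], [1.42, 3.97]] + [[-0.91, 0.33], [0.75, -0.27]]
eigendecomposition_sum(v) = [[-0.99, 0.71], [0.43, -0.31]] + [[1.25,2.87], [1.74,4.01]]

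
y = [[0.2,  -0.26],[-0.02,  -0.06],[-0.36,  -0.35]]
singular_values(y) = [0.51, 0.33]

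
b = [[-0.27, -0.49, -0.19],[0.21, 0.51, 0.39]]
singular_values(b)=[0.89, 0.14]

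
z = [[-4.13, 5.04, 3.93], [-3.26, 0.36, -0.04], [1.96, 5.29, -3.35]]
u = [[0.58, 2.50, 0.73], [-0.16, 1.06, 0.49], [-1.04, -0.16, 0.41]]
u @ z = [[-9.11, 7.68, -0.27], [-1.83, 2.17, -2.31], [5.62, -3.13, -5.45]]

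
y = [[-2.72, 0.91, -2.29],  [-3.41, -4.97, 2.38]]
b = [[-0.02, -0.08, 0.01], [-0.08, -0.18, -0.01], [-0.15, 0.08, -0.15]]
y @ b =[[0.33, -0.13, 0.31], [0.11, 1.36, -0.34]]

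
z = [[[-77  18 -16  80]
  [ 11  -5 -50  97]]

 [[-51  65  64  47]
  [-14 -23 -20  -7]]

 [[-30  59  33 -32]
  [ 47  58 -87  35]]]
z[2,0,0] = -30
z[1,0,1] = 65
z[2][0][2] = 33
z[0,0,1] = 18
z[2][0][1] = 59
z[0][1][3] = 97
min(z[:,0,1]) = 18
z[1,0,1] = 65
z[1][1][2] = -20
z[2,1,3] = 35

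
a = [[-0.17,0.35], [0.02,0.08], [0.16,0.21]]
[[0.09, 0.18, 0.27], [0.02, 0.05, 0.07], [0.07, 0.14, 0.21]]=a@[[0.06,  0.12,  0.17], [0.28,  0.58,  0.85]]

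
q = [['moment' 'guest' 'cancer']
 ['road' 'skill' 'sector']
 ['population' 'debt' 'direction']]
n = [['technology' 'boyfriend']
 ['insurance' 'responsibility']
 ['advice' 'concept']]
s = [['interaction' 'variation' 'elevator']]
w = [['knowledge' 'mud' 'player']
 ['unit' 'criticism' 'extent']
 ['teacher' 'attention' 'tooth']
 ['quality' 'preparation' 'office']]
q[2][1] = 'debt'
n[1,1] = 'responsibility'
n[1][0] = 'insurance'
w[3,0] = 'quality'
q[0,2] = 'cancer'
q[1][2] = 'sector'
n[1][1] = 'responsibility'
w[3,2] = 'office'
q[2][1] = 'debt'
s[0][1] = 'variation'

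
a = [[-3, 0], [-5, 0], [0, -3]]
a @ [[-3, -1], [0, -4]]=[[9, 3], [15, 5], [0, 12]]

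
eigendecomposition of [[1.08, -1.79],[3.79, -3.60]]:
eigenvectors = [[0.51+0.25j, (0.51-0.25j)], [0.82+0.00j, (0.82-0j)]]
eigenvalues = [(-1.26+1.14j), (-1.26-1.14j)]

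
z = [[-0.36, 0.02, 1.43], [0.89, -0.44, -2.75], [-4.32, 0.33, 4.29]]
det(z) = -1.78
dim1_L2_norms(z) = [1.47, 2.92, 6.1]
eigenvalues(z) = [(1.92+1.2j), (1.92-1.2j), (-0.35+0j)]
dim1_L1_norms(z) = [1.81, 4.08, 8.94]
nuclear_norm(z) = 8.36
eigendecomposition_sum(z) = [[(-0.17+2.24j),(0.02-0.15j),(0.72-1.17j)], [0.65-3.55j,(-0.06+0.24j),-1.34+1.74j], [(-2.16+3.48j),0.16-0.23j,2.14-1.28j]] + [[-0.17-2.24j, (0.02+0.15j), 0.72+1.17j], [(0.65+3.55j), (-0.06-0.24j), -1.34-1.74j], [-2.16-3.48j, (0.16+0.23j), (2.14+1.28j)]] + [[-0.03-0.00j, (-0.02+0j), (-0+0j)], [-0.41-0.00j, -0.32+0.00j, -0.07+0.00j], [0.01+0.00j, 0.00-0.00j, 0.00-0.00j]]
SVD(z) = [[-0.20, 0.44, -0.88], [0.4, -0.78, -0.48], [-0.90, -0.45, -0.02]] @ diag([6.776997789680015, 1.3910374040711477, 0.1892508894224613]) @ [[0.63, -0.07, -0.77], [0.77, 0.15, 0.62], [-0.07, 0.99, -0.15]]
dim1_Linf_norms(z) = [1.43, 2.75, 4.32]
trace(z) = 3.49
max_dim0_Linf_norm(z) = 4.32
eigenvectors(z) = [[(-0.34+0.18j), -0.34-0.18j, (0.06+0j)], [(0.57-0.22j), 0.57+0.22j, 1.00+0.00j], [(-0.69+0j), (-0.69-0j), (-0.01+0j)]]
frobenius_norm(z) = 6.92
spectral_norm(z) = 6.78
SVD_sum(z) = [[-0.84, 0.09, 1.03], [1.72, -0.19, -2.09], [-3.84, 0.43, 4.67]] + [[0.47, 0.09, 0.38],[-0.84, -0.16, -0.67],[-0.48, -0.09, -0.38]] + [[0.01, -0.16, 0.02],[0.01, -0.09, 0.01],[0.0, -0.0, 0.0]]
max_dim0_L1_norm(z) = 8.47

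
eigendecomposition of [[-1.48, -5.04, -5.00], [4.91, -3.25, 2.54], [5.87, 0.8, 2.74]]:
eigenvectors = [[0.70+0.00j, 0.70-0.00j, -0.43+0.00j], [0.01-0.41j, (0.01+0.41j), (-0.67+0j)], [-0.25-0.52j, (-0.25+0.52j), (0.6+0j)]]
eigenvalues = [(0.19+6.69j), (0.19-6.69j), (-2.37+0j)]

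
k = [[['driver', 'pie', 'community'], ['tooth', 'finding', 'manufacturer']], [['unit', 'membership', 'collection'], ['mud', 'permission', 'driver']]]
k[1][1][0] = 'mud'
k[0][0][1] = 'pie'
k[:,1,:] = [['tooth', 'finding', 'manufacturer'], ['mud', 'permission', 'driver']]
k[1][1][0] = 'mud'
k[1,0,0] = 'unit'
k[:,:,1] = [['pie', 'finding'], ['membership', 'permission']]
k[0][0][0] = 'driver'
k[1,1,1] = 'permission'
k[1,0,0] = 'unit'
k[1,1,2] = 'driver'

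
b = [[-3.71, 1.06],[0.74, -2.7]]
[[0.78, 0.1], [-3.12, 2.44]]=b @ [[0.13,-0.31], [1.19,-0.99]]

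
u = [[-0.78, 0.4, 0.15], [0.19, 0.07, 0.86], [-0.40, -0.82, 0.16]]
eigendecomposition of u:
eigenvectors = [[(0.95+0j), (0.07+0.21j), (0.07-0.21j)], [(-0.3+0j), -0.03+0.67j, -0.03-0.67j], [(0.13+0j), -0.71+0.00j, -0.71-0.00j]]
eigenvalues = [(-0.89+0j), (0.17+0.89j), (0.17-0.89j)]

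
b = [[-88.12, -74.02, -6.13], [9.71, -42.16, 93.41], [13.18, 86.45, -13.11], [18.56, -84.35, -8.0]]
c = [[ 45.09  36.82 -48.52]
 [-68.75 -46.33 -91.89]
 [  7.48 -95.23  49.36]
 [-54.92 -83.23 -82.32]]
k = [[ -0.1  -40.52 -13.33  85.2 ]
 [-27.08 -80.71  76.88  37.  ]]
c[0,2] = -48.52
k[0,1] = -40.52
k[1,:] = [-27.08, -80.71, 76.88, 37.0]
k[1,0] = -27.08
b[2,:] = [13.18, 86.45, -13.11]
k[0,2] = -13.33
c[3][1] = -83.23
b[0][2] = -6.13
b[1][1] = -42.16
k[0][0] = -0.1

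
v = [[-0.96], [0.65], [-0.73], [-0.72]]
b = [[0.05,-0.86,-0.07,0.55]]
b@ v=[[-0.95]]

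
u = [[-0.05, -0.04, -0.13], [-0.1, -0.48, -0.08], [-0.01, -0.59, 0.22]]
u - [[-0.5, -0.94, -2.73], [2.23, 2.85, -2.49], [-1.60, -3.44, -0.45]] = [[0.45, 0.9, 2.6], [-2.33, -3.33, 2.41], [1.59, 2.85, 0.67]]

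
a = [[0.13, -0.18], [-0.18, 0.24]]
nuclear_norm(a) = 0.38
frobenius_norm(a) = 0.37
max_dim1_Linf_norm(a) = 0.24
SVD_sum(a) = [[0.13, -0.18], [-0.18, 0.24]] + [[-0.0,  -0.0], [-0.0,  -0.0]]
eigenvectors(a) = [[-0.8, 0.59], [-0.59, -0.8]]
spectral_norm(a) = 0.37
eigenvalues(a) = [-0.0, 0.37]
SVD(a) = [[-0.59, 0.80], [0.80, 0.59]] @ diag([0.37321530224718713, 0.0032153022471871095]) @ [[-0.59, 0.80], [-0.80, -0.59]]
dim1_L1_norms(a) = [0.31, 0.42]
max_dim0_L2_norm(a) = 0.3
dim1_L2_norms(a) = [0.22, 0.3]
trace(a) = 0.37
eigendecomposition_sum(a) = [[-0.0,-0.0], [-0.00,-0.00]] + [[0.13, -0.18], [-0.18, 0.24]]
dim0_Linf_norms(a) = [0.18, 0.24]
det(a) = -0.00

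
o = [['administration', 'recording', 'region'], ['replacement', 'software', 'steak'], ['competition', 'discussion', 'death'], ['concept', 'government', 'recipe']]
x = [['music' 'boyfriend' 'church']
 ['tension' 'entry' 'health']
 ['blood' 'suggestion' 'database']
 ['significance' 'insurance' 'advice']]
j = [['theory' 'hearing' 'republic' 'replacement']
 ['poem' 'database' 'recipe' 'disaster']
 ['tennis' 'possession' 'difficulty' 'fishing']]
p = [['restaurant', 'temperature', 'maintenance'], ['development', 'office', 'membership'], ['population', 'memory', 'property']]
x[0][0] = 'music'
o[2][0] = 'competition'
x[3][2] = 'advice'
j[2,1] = 'possession'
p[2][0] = 'population'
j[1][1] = 'database'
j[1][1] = 'database'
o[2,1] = 'discussion'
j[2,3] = 'fishing'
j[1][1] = 'database'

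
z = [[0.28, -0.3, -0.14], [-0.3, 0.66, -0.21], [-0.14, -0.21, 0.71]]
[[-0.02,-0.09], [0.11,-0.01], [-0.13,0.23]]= z @ [[-0.13, -0.31], [0.04, -0.09], [-0.19, 0.23]]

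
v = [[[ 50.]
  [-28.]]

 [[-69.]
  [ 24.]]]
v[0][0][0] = 50.0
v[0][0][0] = 50.0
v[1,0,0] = -69.0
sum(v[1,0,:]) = -69.0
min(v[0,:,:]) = -28.0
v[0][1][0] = -28.0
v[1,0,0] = -69.0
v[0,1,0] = -28.0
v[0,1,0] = -28.0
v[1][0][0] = -69.0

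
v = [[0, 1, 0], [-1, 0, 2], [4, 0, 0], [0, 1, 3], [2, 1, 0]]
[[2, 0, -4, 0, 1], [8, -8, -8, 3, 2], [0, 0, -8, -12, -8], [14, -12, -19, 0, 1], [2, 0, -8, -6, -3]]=v@[[0, 0, -2, -3, -2], [2, 0, -4, 0, 1], [4, -4, -5, 0, 0]]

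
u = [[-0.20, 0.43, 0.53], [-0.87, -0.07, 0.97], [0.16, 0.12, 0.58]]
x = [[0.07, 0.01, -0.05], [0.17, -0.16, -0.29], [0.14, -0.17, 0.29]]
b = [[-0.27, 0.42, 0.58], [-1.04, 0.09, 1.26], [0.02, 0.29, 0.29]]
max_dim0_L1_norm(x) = 0.63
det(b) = 0.05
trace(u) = 0.31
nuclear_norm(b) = 2.34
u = b + x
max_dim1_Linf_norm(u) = 0.97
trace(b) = 0.11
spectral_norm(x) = 0.41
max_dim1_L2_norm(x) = 0.37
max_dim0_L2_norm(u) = 1.25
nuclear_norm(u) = 2.36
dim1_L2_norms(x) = [0.09, 0.37, 0.36]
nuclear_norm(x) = 0.79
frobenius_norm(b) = 1.85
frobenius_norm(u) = 1.61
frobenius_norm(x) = 0.53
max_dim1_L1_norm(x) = 0.62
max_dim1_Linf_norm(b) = 1.26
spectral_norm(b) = 1.78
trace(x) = 0.20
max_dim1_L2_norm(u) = 1.3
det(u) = 0.27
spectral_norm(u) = 1.46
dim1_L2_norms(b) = [0.77, 1.64, 0.41]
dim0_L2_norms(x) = [0.23, 0.23, 0.41]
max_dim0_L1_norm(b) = 2.13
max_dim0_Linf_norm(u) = 0.97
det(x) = -0.01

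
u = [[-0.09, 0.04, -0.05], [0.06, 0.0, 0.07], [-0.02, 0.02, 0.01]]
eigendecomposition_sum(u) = [[-0.09, 0.04, -0.05], [0.06, -0.02, 0.03], [-0.02, 0.01, -0.01]] + [[0.0, 0.00, -0.0], [0.0, 0.00, -0.0], [-0.00, -0.0, 0.00]] + [[0.00, 0.00, 0.00], [0.0, 0.02, 0.04], [0.00, 0.01, 0.02]]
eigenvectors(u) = [[-0.84,  0.55,  0.09], [0.51,  0.71,  0.88], [-0.20,  -0.44,  0.47]]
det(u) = -0.00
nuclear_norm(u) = 0.19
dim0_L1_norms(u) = [0.17, 0.06, 0.13]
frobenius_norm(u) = 0.15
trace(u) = -0.08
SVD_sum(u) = [[-0.08, 0.03, -0.06], [0.07, -0.02, 0.05], [-0.01, 0.0, -0.01]] + [[-0.01, 0.01, 0.01], [-0.01, 0.02, 0.02], [-0.01, 0.02, 0.02]] + [[0.0, 0.00, -0.00], [0.0, 0.00, -0.00], [-0.00, -0.0, 0.00]]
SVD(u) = [[-0.77, -0.46, -0.44], [0.62, -0.66, -0.41], [-0.10, -0.59, 0.8]] @ diag([0.14015173824064656, 0.044185737490838914, 0.002260723449683942]) @ [[0.78, -0.24, 0.58],  [0.29, -0.68, -0.67],  [-0.55, -0.69, 0.46]]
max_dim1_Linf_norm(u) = 0.09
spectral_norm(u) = 0.14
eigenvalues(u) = [-0.13, 0.0, 0.04]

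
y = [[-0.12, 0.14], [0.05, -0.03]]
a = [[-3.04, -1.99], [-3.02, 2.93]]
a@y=[[0.27, -0.37], [0.51, -0.51]]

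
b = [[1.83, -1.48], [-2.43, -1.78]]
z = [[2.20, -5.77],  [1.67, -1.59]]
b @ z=[[1.55, -8.21], [-8.32, 16.85]]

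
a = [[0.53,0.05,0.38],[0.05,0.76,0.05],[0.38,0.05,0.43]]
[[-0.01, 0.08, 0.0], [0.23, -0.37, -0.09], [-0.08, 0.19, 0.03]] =a@ [[0.3, -0.45, -0.13],[0.32, -0.52, -0.13],[-0.48, 0.90, 0.21]]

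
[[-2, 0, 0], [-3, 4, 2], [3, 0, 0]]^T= [[-2, -3, 3], [0, 4, 0], [0, 2, 0]]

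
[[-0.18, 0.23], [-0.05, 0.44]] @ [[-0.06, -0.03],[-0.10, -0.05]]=[[-0.01,-0.01],[-0.04,-0.02]]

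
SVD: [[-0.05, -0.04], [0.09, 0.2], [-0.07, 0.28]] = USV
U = [[0.12, 0.40], [-0.58, -0.72], [-0.81, 0.57]]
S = [0.35, 0.12]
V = [[-0.0, -1.00], [-1.00, 0.0]]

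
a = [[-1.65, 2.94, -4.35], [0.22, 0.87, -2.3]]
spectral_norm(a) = 5.95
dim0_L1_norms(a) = [1.87, 3.81, 6.65]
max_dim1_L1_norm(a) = 8.94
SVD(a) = [[-0.92,-0.38], [-0.38,0.92]] @ diag([5.947460750729703, 1.005788555577006]) @ [[0.24, -0.51, 0.82], [0.83, -0.33, -0.45]]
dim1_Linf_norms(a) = [4.35, 2.3]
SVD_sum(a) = [[-1.33,  2.81,  -4.52], [-0.55,  1.17,  -1.88]] + [[-0.32, 0.13, 0.17],[0.77, -0.3, -0.42]]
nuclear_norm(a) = 6.95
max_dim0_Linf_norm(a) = 4.35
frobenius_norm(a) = 6.03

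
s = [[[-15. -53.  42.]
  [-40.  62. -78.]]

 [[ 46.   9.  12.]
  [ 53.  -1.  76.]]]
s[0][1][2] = -78.0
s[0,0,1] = -53.0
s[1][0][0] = 46.0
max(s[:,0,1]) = 9.0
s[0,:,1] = [-53.0, 62.0]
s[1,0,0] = 46.0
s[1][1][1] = -1.0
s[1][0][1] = 9.0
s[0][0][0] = -15.0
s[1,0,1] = 9.0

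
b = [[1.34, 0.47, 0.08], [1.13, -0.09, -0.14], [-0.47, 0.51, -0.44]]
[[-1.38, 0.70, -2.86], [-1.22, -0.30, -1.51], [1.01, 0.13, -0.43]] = b@[[-1.13, -0.01, -1.46],[0.4, 1.31, -1.96],[-0.63, 1.24, 0.27]]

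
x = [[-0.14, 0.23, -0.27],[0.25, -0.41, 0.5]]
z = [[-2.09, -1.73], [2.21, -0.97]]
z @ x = [[-0.14, 0.23, -0.30], [-0.55, 0.91, -1.08]]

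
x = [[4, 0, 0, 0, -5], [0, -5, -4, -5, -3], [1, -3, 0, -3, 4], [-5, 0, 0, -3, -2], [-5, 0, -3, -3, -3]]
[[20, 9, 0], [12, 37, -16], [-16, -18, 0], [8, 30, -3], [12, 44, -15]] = x @ [[0, -4, 0], [0, -2, -1], [0, -3, 4], [0, 0, 1], [-4, -5, 0]]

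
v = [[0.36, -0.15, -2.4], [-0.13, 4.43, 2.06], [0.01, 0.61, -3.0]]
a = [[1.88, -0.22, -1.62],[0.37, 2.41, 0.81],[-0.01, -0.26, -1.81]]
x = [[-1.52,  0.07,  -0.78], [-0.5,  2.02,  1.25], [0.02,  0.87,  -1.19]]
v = a + x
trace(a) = 2.48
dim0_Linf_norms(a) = [1.88, 2.41, 1.81]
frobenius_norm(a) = 4.02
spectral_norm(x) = 2.43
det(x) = 5.64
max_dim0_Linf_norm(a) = 2.41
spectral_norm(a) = 3.10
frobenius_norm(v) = 6.26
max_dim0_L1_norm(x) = 3.22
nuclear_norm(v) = 8.93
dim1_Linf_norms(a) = [1.88, 2.41, 1.81]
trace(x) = -0.69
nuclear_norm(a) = 6.51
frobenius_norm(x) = 3.32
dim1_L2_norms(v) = [2.43, 4.89, 3.06]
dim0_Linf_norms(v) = [0.36, 4.43, 3.0]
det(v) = -4.88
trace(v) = 1.79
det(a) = -7.83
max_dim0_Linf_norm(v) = 4.43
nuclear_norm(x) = 5.55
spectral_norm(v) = 5.22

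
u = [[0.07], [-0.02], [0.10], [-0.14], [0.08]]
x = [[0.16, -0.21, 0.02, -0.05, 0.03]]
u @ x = [[0.01, -0.01, 0.00, -0.0, 0.0],[-0.00, 0.0, -0.00, 0.0, -0.0],[0.02, -0.02, 0.00, -0.01, 0.0],[-0.02, 0.03, -0.00, 0.01, -0.00],[0.01, -0.02, 0.0, -0.0, 0.00]]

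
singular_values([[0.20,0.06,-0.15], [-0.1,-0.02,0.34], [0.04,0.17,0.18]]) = [0.44, 0.24, 0.08]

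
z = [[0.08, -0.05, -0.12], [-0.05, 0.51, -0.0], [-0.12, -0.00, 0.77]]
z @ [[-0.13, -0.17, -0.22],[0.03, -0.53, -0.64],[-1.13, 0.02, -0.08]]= [[0.12,0.01,0.02], [0.02,-0.26,-0.32], [-0.85,0.04,-0.04]]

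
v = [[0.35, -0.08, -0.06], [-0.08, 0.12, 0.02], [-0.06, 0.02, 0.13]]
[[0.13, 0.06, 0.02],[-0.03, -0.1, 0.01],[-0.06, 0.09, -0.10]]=v @ [[0.3,0.11,-0.05],[-0.04,-0.88,0.17],[-0.29,0.89,-0.80]]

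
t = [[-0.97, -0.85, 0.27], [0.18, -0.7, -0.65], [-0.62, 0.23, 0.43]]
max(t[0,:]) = 0.269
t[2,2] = 0.428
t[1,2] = -0.652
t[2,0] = -0.624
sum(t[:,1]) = -1.3119999999999998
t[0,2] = 0.269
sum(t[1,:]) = -1.174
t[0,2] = 0.269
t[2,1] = 0.231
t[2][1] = 0.231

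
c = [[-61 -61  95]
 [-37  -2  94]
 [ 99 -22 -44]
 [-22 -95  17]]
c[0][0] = -61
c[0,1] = -61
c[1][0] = -37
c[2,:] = [99, -22, -44]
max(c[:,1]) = -2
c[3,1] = -95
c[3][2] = 17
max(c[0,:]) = 95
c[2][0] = 99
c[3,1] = -95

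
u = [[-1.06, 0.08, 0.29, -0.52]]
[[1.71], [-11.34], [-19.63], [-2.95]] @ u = [[-1.81, 0.14, 0.5, -0.89],[12.02, -0.91, -3.29, 5.90],[20.81, -1.57, -5.69, 10.21],[3.13, -0.24, -0.86, 1.53]]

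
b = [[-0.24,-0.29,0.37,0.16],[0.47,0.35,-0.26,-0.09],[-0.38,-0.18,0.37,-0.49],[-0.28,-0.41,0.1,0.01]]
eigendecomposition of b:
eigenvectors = [[(0.59+0j),  (0.59-0j),  (0.41+0j),  (-0.54+0j)], [(-0.39-0.25j),  (-0.39+0.25j),  0.14+0.00j,  (0.66+0j)], [0.23+0.54j,  (0.23-0.54j),  0.86+0.00j,  0.25+0.00j], [0.30+0.07j,  0.30-0.07j,  (-0.28+0j),  (0.46+0j)]]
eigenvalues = [(0.18+0.48j), (0.18-0.48j), (0.32+0j), (-0.19+0j)]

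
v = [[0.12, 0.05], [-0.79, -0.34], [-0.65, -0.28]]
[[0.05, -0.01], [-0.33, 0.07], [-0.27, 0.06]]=v @ [[0.52, -0.17], [-0.24, 0.19]]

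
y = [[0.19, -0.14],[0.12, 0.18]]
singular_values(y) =[0.24, 0.21]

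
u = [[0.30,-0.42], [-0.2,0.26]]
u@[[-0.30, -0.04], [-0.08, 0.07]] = [[-0.06, -0.04], [0.04, 0.03]]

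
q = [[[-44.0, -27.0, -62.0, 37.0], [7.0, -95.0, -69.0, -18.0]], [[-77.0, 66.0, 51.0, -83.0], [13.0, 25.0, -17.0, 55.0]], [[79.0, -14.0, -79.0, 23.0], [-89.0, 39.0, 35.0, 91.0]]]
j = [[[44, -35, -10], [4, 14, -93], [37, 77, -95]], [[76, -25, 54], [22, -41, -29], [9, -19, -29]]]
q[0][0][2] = -62.0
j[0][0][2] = -10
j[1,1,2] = -29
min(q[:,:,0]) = -89.0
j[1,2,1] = -19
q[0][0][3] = 37.0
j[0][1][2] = -93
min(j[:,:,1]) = -41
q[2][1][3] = 91.0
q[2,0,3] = 23.0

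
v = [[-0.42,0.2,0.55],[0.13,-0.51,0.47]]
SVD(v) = [[-0.74, -0.67], [-0.67, 0.74]] @ diag([0.7815622452154336, 0.6371502623822818]) @ [[0.29, 0.25, -0.93], [0.59, -0.8, -0.03]]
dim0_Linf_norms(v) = [0.42, 0.51, 0.55]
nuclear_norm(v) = 1.42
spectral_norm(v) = 0.78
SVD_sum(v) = [[-0.17, -0.14, 0.54], [-0.15, -0.13, 0.48]] + [[-0.25, 0.34, 0.01], [0.28, -0.38, -0.01]]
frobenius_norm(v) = 1.01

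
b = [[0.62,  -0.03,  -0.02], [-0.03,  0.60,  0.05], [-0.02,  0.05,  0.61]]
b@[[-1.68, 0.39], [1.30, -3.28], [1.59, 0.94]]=[[-1.11, 0.32], [0.91, -1.93], [1.07, 0.40]]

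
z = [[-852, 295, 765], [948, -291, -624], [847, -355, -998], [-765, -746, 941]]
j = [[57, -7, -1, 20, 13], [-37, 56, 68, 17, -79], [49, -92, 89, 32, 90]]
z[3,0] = -765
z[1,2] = -624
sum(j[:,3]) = 69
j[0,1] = -7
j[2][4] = 90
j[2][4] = 90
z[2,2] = -998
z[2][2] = -998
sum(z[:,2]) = 84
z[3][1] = -746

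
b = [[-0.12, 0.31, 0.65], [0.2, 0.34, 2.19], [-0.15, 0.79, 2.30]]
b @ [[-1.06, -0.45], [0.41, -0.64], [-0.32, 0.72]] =[[0.05, 0.32], [-0.77, 1.27], [-0.25, 1.22]]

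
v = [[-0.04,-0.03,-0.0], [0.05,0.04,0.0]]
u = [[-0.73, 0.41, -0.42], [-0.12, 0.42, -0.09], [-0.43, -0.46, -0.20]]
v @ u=[[0.03, -0.03, 0.02],[-0.04, 0.04, -0.02]]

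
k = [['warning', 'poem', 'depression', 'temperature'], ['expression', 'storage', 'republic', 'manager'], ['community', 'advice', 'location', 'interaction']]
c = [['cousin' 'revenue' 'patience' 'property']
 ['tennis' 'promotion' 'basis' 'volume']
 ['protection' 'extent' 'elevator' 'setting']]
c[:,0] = ['cousin', 'tennis', 'protection']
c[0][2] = 'patience'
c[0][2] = 'patience'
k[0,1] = 'poem'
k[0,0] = 'warning'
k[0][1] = 'poem'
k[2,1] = 'advice'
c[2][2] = 'elevator'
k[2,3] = 'interaction'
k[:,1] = ['poem', 'storage', 'advice']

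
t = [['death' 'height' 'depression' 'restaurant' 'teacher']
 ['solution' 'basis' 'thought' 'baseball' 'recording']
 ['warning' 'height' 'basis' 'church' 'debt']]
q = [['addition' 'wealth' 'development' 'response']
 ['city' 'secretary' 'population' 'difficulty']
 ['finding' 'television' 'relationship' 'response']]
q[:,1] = ['wealth', 'secretary', 'television']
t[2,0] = 'warning'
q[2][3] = 'response'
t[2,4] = 'debt'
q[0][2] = 'development'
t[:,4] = ['teacher', 'recording', 'debt']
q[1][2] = 'population'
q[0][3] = 'response'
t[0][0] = 'death'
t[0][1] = 'height'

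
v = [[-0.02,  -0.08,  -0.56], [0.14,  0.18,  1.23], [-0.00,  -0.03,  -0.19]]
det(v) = 0.000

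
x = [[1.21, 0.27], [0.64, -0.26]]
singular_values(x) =[1.37, 0.35]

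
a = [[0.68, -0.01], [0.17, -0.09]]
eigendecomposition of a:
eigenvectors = [[0.98, 0.01], [0.22, 1.0]]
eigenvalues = [0.68, -0.09]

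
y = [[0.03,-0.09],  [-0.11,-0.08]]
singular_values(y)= [0.14, 0.09]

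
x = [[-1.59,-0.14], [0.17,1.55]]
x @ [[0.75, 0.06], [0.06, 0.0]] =[[-1.2, -0.1], [0.22, 0.01]]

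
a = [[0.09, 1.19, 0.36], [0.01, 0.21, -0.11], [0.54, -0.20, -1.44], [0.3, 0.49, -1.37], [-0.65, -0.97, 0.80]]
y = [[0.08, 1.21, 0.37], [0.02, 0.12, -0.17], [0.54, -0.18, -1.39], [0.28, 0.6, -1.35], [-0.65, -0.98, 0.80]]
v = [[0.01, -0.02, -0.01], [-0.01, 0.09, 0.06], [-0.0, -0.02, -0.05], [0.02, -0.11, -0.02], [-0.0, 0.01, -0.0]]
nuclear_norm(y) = 4.28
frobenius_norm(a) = 2.87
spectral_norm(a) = 2.38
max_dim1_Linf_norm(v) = 0.11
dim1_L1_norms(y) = [1.66, 0.31, 2.11, 2.23, 2.43]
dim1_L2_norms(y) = [1.27, 0.21, 1.5, 1.5, 1.42]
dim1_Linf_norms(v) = [0.02, 0.09, 0.05, 0.11, 0.01]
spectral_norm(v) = 0.16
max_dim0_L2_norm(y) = 2.14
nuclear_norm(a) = 4.26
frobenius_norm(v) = 0.17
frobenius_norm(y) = 2.86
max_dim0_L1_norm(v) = 0.25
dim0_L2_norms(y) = [0.89, 1.68, 2.14]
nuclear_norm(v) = 0.22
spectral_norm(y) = 2.37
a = y + v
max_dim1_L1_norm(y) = 2.43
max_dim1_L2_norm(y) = 1.5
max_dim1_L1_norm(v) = 0.16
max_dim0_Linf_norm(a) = 1.44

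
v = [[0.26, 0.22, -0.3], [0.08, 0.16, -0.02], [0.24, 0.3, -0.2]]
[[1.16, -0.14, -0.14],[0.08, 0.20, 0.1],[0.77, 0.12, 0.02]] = v @[[0.97, -0.23, -0.17], [-0.43, 1.54, 0.83], [-3.35, 1.41, 0.92]]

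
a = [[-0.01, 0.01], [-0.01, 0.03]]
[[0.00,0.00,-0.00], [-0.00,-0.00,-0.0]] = a@[[-0.15, -0.07, -0.07],[-0.08, -0.07, -0.17]]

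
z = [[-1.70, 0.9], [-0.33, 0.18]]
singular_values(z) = [1.96, 0.0]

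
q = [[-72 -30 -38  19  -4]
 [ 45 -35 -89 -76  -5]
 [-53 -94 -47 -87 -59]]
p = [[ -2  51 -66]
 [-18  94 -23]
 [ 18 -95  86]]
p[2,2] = 86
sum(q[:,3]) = -144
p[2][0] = 18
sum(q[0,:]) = -125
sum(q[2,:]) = -340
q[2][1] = -94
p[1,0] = -18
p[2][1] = -95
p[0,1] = 51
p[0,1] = 51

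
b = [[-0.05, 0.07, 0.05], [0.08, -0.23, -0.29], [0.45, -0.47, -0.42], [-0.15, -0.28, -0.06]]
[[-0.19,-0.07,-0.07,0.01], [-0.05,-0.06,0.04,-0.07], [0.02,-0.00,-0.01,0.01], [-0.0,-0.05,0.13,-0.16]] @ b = [[-0.03, 0.03, 0.04], [0.03, 0.01, 0.00], [-0.01, 0.0, 0.00], [0.08, -0.00, -0.03]]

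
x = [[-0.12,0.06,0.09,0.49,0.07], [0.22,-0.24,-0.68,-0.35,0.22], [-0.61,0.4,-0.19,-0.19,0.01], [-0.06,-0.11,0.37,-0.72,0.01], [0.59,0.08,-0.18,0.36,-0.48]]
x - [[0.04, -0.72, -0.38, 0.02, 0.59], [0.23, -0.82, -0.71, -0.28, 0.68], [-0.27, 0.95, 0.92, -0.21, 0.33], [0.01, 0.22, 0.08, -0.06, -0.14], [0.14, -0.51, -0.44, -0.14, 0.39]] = [[-0.16, 0.78, 0.47, 0.47, -0.52], [-0.01, 0.58, 0.03, -0.07, -0.46], [-0.34, -0.55, -1.11, 0.02, -0.32], [-0.07, -0.33, 0.29, -0.66, 0.15], [0.45, 0.59, 0.26, 0.50, -0.87]]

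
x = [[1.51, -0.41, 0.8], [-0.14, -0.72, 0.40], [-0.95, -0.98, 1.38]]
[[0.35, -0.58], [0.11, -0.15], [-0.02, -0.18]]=x @ [[0.19, -0.24], [-0.21, 0.15], [-0.03, -0.19]]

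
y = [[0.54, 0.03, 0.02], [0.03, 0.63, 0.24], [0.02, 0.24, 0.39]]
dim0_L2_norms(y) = [0.54, 0.67, 0.46]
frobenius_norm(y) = 0.98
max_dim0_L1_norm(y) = 0.9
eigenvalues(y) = [0.78, 0.53, 0.24]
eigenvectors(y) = [[0.15, 0.99, -0.0],[0.84, -0.13, -0.53],[0.52, -0.07, 0.85]]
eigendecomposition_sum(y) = [[0.02, 0.10, 0.06], [0.1, 0.55, 0.34], [0.06, 0.34, 0.21]] + [[0.52,-0.07,-0.04], [-0.07,0.01,0.00], [-0.04,0.0,0.0]] + [[0.0,0.0,-0.0], [0.00,0.07,-0.11], [-0.0,-0.11,0.17]]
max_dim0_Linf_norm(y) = 0.63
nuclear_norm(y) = 1.56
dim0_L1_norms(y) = [0.59, 0.9, 0.65]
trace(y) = 1.56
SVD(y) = [[-0.15, 0.99, -0.00], [-0.84, -0.13, -0.53], [-0.52, -0.07, 0.85]] @ diag([0.783657261189973, 0.5346761012956649, 0.24166663751436196]) @ [[-0.15, -0.84, -0.52], [0.99, -0.13, -0.07], [-0.00, -0.53, 0.85]]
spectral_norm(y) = 0.78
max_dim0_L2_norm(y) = 0.67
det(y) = 0.10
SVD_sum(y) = [[0.02, 0.1, 0.06], [0.10, 0.55, 0.34], [0.06, 0.34, 0.21]] + [[0.52,-0.07,-0.04], [-0.07,0.01,0.0], [-0.04,0.00,0.0]] + [[0.00, 0.0, -0.0], [0.00, 0.07, -0.11], [-0.00, -0.11, 0.17]]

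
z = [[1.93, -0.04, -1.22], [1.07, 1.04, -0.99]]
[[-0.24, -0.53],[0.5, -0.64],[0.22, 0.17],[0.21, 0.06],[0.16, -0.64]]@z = [[-1.03, -0.54, 0.82],[0.28, -0.69, 0.02],[0.61, 0.17, -0.44],[0.47, 0.05, -0.32],[-0.38, -0.67, 0.44]]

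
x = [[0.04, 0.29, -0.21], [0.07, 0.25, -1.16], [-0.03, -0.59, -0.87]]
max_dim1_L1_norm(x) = 1.49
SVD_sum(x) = [[0.0,-0.02,-0.18], [0.03,-0.11,-1.13], [0.03,-0.09,-0.92]] + [[0.03, 0.31, -0.03], [0.04, 0.36, -0.03], [-0.06, -0.5, 0.05]] + [[0.00, -0.00, 0.0], [-0.0, 0.0, -0.0], [0.00, -0.00, 0.0]]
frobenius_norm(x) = 1.63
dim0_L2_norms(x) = [0.09, 0.7, 1.47]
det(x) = -0.00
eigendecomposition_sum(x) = [[0.04, 0.29, -0.21], [0.07, 0.54, -0.40], [-0.03, -0.20, 0.15]] + [[0.00, -0.00, 0.0], [-0.00, 0.00, -0.00], [0.00, -0.00, 0.0]] + [[0.00,0.00,0.00],[-0.00,-0.29,-0.76],[-0.00,-0.39,-1.02]]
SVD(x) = [[-0.12, 0.45, 0.89], [-0.77, 0.52, -0.37], [-0.63, -0.73, 0.28]] @ diag([1.4710579104038264, 0.6961947956786512, 0.0011961221878432383]) @ [[-0.03, 0.10, 1.0], [0.11, 0.99, -0.09], [0.99, -0.11, 0.04]]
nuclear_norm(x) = 2.17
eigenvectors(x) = [[0.45, 0.99, -0.0], [0.84, -0.11, 0.60], [-0.32, 0.04, 0.80]]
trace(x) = -0.58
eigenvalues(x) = [0.73, 0.0, -1.31]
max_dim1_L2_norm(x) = 1.19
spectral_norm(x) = 1.47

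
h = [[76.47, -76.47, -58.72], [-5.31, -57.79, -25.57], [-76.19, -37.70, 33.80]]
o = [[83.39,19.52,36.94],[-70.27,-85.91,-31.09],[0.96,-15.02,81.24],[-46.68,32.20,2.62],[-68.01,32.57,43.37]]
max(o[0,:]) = 83.39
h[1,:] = [-5.31, -57.79, -25.57]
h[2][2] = 33.8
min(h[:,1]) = -76.47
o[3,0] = -46.68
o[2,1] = -15.02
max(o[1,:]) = -31.09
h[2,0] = -76.19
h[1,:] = [-5.31, -57.79, -25.57]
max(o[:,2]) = 81.24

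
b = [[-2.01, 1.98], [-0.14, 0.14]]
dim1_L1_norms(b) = [3.99, 0.28]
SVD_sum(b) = [[-2.01, 1.98],  [-0.14, 0.14]] + [[-0.0, -0.0], [0.0, 0.00]]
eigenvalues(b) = [-1.87, 0.0]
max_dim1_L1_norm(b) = 3.99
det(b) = -0.00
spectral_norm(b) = 2.83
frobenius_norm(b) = 2.83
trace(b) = -1.87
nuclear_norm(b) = 2.83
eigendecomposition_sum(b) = [[-2.01, 1.98],  [-0.14, 0.14]] + [[-0.00, 0.0], [-0.00, 0.00]]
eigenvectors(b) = [[-1.0,-0.7], [-0.07,-0.71]]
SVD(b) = [[-1.00, -0.07],[-0.07, 1.00]] @ diag([2.828373701425733, 0.0014849522882647303]) @ [[0.71, -0.7], [0.7, 0.71]]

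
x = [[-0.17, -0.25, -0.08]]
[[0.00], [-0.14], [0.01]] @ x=[[0.00, 0.0, 0.0],  [0.02, 0.04, 0.01],  [-0.0, -0.00, -0.00]]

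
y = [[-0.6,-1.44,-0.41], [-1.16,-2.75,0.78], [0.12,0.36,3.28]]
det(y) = 0.00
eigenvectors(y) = [[-0.45, -0.92, -0.16], [-0.89, 0.39, 0.16], [0.06, -0.01, 0.97]]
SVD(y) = [[-0.22, 0.43, 0.88],[-0.76, 0.49, -0.43],[-0.61, -0.76, 0.21]] @ diag([3.458077999152329, 3.3260030812780172, 0.00023475039521612059]) @ [[0.27, 0.63, -0.73], [-0.28, -0.67, -0.69], [-0.92, 0.39, -0.01]]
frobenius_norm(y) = 4.80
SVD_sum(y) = [[-0.21, -0.49, 0.56], [-0.71, -1.65, 1.9], [-0.58, -1.34, 1.54]] + [[-0.39, -0.95, -0.97], [-0.45, -1.1, -1.12], [0.7, 1.70, 1.74]] + [[-0.0, 0.00, -0.0],[0.0, -0.0, 0.00],[-0.0, 0.00, -0.00]]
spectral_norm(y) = 3.46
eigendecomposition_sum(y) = [[-0.59, -1.41, 0.13], [-1.17, -2.78, 0.25], [0.07, 0.18, -0.02]] + [[-0.00, 0.00, -0.0], [0.0, -0.00, 0.0], [-0.0, 0.0, -0.00]] + [[-0.01, -0.03, -0.54], [0.01, 0.03, 0.53], [0.05, 0.18, 3.30]]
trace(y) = -0.07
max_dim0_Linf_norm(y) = 3.28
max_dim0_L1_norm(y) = 4.55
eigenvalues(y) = [-3.39, -0.0, 3.32]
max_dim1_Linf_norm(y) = 3.28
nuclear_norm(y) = 6.78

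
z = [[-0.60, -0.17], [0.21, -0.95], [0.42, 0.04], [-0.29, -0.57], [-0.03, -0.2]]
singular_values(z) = [1.14, 0.81]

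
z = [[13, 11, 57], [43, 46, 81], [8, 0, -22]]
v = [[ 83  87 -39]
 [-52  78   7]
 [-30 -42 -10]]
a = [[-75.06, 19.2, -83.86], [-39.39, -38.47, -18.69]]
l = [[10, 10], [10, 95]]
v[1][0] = -52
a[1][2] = -18.69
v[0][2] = -39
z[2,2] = -22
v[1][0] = -52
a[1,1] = -38.47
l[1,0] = 10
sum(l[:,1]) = 105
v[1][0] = -52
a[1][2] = -18.69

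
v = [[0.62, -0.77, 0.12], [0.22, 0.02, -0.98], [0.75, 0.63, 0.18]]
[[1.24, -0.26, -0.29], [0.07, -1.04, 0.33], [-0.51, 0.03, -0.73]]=v @ [[0.40, -0.36, -0.66],  [-1.29, 0.2, -0.23],  [-0.01, 0.98, -0.49]]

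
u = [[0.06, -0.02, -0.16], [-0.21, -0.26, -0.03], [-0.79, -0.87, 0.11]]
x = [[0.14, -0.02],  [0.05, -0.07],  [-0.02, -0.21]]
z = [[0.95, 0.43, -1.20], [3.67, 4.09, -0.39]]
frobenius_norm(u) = 1.24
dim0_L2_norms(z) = [3.79, 4.11, 1.26]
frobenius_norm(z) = 5.73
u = x @ z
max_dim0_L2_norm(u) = 0.91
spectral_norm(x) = 0.22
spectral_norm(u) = 1.23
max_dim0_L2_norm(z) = 4.11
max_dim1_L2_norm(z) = 5.51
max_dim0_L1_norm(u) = 1.15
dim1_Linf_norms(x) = [0.14, 0.07, 0.21]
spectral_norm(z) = 5.61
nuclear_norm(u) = 1.41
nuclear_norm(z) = 6.79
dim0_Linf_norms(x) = [0.14, 0.21]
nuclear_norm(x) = 0.37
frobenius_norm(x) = 0.27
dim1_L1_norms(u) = [0.24, 0.5, 1.77]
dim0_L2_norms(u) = [0.82, 0.91, 0.2]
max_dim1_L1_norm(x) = 0.23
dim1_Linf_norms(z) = [1.2, 4.09]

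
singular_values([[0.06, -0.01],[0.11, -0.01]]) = [0.13, 0.0]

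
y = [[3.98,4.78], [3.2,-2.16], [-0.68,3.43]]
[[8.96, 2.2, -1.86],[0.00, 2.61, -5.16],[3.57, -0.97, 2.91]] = y @ [[0.81, 0.72, -1.2],  [1.2, -0.14, 0.61]]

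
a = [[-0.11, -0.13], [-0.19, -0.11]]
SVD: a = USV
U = [[-0.61, -0.79], [-0.79, 0.61]]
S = [0.27, 0.05]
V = [[0.79,0.61], [-0.61,0.79]]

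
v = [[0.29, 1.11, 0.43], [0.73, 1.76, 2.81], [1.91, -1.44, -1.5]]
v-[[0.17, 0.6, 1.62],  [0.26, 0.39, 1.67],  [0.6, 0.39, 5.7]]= [[0.12, 0.51, -1.19],[0.47, 1.37, 1.14],[1.31, -1.83, -7.20]]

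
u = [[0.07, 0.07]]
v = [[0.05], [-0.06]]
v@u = [[0.0, 0.00],[-0.00, -0.00]]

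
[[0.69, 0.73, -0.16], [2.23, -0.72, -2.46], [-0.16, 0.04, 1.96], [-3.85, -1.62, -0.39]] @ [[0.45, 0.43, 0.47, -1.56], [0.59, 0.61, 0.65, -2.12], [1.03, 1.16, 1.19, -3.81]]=[[0.58, 0.56, 0.61, -2.01], [-1.96, -2.33, -2.35, 7.42], [1.97, 2.23, 2.28, -7.30], [-3.09, -3.1, -3.33, 10.93]]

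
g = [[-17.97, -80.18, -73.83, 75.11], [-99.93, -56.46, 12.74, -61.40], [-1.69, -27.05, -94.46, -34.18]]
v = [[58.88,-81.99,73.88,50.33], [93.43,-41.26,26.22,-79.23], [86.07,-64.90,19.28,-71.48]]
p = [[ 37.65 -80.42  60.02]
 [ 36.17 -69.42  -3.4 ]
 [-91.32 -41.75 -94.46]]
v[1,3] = -79.23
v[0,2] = 73.88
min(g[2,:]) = -94.46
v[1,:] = [93.43, -41.26, 26.22, -79.23]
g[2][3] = -34.18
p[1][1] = -69.42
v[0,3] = 50.33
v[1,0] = 93.43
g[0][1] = -80.18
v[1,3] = -79.23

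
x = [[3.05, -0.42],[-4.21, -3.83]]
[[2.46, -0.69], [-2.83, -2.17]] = x @ [[0.79, -0.13],[-0.13, 0.71]]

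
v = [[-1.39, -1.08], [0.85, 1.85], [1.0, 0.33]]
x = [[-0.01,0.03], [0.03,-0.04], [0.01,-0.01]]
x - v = [[1.38, 1.11], [-0.82, -1.89], [-0.99, -0.34]]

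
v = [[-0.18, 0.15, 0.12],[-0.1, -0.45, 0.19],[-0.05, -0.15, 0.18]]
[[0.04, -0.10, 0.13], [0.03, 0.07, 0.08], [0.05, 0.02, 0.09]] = v @ [[0.08,0.41,-0.30], [0.07,-0.22,0.10], [0.34,0.05,0.52]]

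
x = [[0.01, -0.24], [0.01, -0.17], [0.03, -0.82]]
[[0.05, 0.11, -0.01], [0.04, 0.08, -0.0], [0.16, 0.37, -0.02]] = x@[[0.64, -0.64, 0.06], [-0.17, -0.48, 0.03]]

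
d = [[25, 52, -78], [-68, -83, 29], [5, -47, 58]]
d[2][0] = 5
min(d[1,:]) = -83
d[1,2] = 29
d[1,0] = -68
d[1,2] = 29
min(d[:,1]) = -83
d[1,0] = -68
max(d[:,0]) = 25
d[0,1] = 52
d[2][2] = 58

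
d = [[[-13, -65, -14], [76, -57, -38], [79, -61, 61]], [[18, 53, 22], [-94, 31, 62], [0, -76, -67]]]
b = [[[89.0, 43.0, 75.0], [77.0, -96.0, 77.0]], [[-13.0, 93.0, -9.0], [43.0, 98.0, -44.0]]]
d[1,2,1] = -76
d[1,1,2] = 62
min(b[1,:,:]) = -44.0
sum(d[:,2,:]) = -64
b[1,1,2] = -44.0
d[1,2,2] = -67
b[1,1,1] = 98.0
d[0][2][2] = 61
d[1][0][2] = 22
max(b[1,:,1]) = 98.0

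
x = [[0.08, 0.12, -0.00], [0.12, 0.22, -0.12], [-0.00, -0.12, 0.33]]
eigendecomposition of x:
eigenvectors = [[-0.81, -0.55, -0.21], [0.55, -0.59, -0.59], [0.20, -0.59, 0.78]]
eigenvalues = [-0.0, 0.21, 0.42]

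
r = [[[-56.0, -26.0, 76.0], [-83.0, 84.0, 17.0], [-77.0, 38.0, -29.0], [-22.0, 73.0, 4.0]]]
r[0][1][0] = -83.0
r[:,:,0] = [[-56.0, -83.0, -77.0, -22.0]]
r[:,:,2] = [[76.0, 17.0, -29.0, 4.0]]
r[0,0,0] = -56.0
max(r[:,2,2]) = -29.0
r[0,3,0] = -22.0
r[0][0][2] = 76.0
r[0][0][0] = -56.0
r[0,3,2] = 4.0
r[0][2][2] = -29.0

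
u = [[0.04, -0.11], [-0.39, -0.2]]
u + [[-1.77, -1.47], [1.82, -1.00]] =[[-1.73, -1.58], [1.43, -1.20]]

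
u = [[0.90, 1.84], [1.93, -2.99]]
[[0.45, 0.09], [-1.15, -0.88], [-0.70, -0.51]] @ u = [[0.58, 0.56], [-2.73, 0.52], [-1.61, 0.24]]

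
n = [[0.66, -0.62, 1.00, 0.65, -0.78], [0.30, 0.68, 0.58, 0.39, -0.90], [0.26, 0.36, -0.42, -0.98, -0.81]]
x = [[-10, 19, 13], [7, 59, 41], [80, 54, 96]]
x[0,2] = 13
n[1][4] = -0.897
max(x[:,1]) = 59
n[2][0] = 0.258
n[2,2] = -0.421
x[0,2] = 13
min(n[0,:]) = -0.776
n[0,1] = -0.619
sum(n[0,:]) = 0.9060000000000001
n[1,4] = -0.897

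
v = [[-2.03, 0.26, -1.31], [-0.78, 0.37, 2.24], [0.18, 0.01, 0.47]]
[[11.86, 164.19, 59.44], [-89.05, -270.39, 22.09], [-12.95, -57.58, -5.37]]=v @ [[-2.76, -1.42, -28.64], [-98.83, 5.31, 2.42], [-24.39, -122.08, -0.51]]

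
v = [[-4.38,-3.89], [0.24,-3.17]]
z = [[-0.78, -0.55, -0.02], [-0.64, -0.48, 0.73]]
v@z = [[5.91, 4.28, -2.75], [1.84, 1.39, -2.32]]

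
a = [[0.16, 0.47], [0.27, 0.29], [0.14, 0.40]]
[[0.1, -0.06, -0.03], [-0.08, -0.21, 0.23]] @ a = [[-0.00, 0.02], [-0.04, -0.01]]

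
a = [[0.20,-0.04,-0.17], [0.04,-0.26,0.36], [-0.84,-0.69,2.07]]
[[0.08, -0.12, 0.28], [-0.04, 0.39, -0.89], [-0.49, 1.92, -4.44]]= a @[[1.16, -0.19, 0.78], [1.19, -0.69, 1.91], [0.63, 0.62, -1.19]]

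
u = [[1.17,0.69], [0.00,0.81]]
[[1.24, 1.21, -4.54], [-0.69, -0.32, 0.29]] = u@[[1.56,1.26,-4.09], [-0.85,-0.39,0.36]]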